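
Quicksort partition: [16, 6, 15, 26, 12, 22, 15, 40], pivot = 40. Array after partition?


Elements <= 40 go left of pivot.
Result: [16, 6, 15, 26, 12, 22, 15, 40], pivot at index 7


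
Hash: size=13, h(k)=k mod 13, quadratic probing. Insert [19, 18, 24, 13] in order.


Insertions: 19->slot 6; 18->slot 5; 24->slot 11; 13->slot 0
Table: [13, None, None, None, None, 18, 19, None, None, None, None, 24, None]


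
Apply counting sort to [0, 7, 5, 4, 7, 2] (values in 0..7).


Count array: [1, 0, 1, 0, 1, 1, 0, 2]
Reconstruct: [0, 2, 4, 5, 7, 7]


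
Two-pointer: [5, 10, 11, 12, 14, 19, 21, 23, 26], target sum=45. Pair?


Two pointers: lo=0, hi=8
Found pair: (19, 26) summing to 45


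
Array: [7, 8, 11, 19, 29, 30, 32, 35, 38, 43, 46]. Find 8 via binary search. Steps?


Search for 8:
[0,10] mid=5 arr[5]=30
[0,4] mid=2 arr[2]=11
[0,1] mid=0 arr[0]=7
[1,1] mid=1 arr[1]=8
Total: 4 comparisons


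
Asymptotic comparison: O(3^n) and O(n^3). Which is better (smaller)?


cubic grows slower than exponential (base 3)
O(n^3) is asymptotically smaller; O(3^n) grows faster


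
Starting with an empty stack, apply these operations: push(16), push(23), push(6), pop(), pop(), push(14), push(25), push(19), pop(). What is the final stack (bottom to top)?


push(16) -> [16]
push(23) -> [16, 23]
push(6) -> [16, 23, 6]
pop() returns 6 -> [16, 23]
pop() returns 23 -> [16]
push(14) -> [16, 14]
push(25) -> [16, 14, 25]
push(19) -> [16, 14, 25, 19]
pop() returns 19 -> [16, 14, 25]
Final stack (bottom to top): [16, 14, 25]


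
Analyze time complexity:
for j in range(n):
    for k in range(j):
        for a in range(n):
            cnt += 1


Per nesting level: O(n) * O(n) [triangular over j] * O(n) = O(n^3)
Complexity: O(n^3)


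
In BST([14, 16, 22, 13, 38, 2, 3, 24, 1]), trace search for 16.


BST root = 14
Search for 16: compare at each node
Path: [14, 16]


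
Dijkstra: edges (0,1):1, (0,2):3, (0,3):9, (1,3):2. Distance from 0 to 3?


Dijkstra from 0:
Distances: {0: 0, 1: 1, 2: 3, 3: 3}
Shortest distance to 3 = 3, path = [0, 1, 3]


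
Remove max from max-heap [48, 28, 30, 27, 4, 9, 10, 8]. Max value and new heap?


Max = 48
Replace root with last, heapify down
Resulting heap: [30, 28, 10, 27, 4, 9, 8]


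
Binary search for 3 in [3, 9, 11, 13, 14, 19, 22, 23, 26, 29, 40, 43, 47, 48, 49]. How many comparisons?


Search for 3:
[0,14] mid=7 arr[7]=23
[0,6] mid=3 arr[3]=13
[0,2] mid=1 arr[1]=9
[0,0] mid=0 arr[0]=3
Total: 4 comparisons


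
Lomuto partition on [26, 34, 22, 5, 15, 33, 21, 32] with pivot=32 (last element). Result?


Elements <= 32 go left of pivot.
Result: [26, 22, 5, 15, 21, 32, 34, 33], pivot at index 5


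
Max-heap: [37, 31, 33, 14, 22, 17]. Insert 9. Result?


Append 9: [37, 31, 33, 14, 22, 17, 9]
Bubble up: no swaps needed
Result: [37, 31, 33, 14, 22, 17, 9]


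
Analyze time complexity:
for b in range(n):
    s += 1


Per nesting level: O(n) = O(n)
Complexity: O(n)


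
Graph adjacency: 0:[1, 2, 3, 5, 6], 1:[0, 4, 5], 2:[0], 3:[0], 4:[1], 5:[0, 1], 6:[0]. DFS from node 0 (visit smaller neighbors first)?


DFS stack-based: start with [0]
Visit order: [0, 1, 4, 5, 2, 3, 6]


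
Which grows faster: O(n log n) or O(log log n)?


double-logarithmic grows slower than linearithmic
O(log log n) is asymptotically smaller; O(n log n) grows faster


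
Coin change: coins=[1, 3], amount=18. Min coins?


dp[0]=0; dp[i]=1+min(dp[i-c] for c in coins)
...dp[13]=5, dp[14]=6, dp[15]=5, dp[16]=6, dp[17]=7, dp[18]=6
Minimum coins for 18 = 6


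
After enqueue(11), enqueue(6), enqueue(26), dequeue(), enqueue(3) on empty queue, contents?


enqueue(11) -> [11]
enqueue(6) -> [11, 6]
enqueue(26) -> [11, 6, 26]
dequeue() returns 11 -> [6, 26]
enqueue(3) -> [6, 26, 3]
Final queue (front to back): [6, 26, 3]


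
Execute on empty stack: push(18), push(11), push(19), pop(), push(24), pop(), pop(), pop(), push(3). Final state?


push(18) -> [18]
push(11) -> [18, 11]
push(19) -> [18, 11, 19]
pop() returns 19 -> [18, 11]
push(24) -> [18, 11, 24]
pop() returns 24 -> [18, 11]
pop() returns 11 -> [18]
pop() returns 18 -> []
push(3) -> [3]
Final stack (bottom to top): [3]


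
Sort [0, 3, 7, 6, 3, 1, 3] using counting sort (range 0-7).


Count array: [1, 1, 0, 3, 0, 0, 1, 1]
Reconstruct: [0, 1, 3, 3, 3, 6, 7]


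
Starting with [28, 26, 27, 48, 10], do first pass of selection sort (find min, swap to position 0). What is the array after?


After one pass: [10, 26, 27, 48, 28]


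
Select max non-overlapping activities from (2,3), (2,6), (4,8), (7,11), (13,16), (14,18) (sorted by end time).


Greedy: pick earliest-ending, then skip overlaps.
Selected (3 activities): [(2, 3), (4, 8), (13, 16)]


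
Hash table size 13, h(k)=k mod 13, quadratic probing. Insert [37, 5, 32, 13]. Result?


Insertions: 37->slot 11; 5->slot 5; 32->slot 6; 13->slot 0
Table: [13, None, None, None, None, 5, 32, None, None, None, None, 37, None]


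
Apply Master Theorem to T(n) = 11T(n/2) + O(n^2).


a=11, b=2, c=2. log_2(11)=3.459 > c=2. Case 1: O(n^log_b(a)) = O(n^3.459)
Complexity: O(n^3.459)


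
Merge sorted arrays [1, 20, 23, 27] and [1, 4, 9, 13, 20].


Compare heads, take smaller each step.
Merged: [1, 1, 4, 9, 13, 20, 20, 23, 27]


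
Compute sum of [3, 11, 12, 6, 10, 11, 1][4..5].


Prefix sums: [0, 3, 14, 26, 32, 42, 53, 54]
Sum[4..5] = prefix[6] - prefix[4] = 53 - 32 = 21


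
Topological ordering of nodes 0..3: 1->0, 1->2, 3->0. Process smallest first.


Kahn's algorithm, process smallest node first
Order: [1, 2, 3, 0]


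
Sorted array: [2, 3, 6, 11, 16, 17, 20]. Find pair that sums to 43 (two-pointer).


Two pointers: lo=0, hi=6
No pair sums to 43


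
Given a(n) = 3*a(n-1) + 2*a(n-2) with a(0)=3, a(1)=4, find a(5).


Build bottom-up:
...a(3)=62, a(4)=222, a(5)=3*222+2*62=790


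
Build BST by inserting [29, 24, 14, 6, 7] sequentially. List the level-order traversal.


Root = 29; build tree by BST insertion.
Level-Order traversal: [29, 24, 14, 6, 7]


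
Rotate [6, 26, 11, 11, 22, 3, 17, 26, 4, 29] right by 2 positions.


Right rotate by 2: [4, 29, 6, 26, 11, 11, 22, 3, 17, 26]


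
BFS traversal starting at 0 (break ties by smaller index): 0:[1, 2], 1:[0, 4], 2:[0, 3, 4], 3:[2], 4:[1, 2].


BFS queue: start with [0]
Visit order: [0, 1, 2, 4, 3]


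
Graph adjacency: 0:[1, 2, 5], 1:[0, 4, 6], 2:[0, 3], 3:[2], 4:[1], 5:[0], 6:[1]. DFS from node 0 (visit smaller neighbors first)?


DFS stack-based: start with [0]
Visit order: [0, 1, 4, 6, 2, 3, 5]


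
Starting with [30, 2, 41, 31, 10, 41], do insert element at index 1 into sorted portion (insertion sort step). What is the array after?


After one pass: [2, 30, 41, 31, 10, 41]


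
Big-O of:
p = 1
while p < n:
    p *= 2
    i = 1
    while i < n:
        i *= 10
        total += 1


Per nesting level: O(log n) * O(log n) = O((log n)^2)
Complexity: O((log n)^2)


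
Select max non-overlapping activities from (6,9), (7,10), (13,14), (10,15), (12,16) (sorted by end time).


Greedy: pick earliest-ending, then skip overlaps.
Selected (2 activities): [(6, 9), (13, 14)]


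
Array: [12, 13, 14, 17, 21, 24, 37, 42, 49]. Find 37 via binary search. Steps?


Search for 37:
[0,8] mid=4 arr[4]=21
[5,8] mid=6 arr[6]=37
Total: 2 comparisons


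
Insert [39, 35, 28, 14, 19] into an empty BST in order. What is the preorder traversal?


Root = 39; build tree by BST insertion.
Preorder traversal: [39, 35, 28, 14, 19]


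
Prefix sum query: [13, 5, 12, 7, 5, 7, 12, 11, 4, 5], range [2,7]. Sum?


Prefix sums: [0, 13, 18, 30, 37, 42, 49, 61, 72, 76, 81]
Sum[2..7] = prefix[8] - prefix[2] = 72 - 18 = 54


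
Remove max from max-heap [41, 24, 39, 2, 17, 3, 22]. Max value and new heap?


Max = 41
Replace root with last, heapify down
Resulting heap: [39, 24, 22, 2, 17, 3]


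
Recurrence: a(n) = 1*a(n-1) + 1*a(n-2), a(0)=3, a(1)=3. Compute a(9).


Build bottom-up:
...a(7)=63, a(8)=102, a(9)=1*102+1*63=165


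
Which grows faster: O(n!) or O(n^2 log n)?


n^2 log n grows slower than factorial
O(n^2 log n) is asymptotically smaller; O(n!) grows faster


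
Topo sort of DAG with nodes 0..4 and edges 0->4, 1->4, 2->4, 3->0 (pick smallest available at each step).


Kahn's algorithm, process smallest node first
Order: [1, 2, 3, 0, 4]


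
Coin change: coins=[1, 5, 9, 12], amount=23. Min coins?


dp[0]=0; dp[i]=1+min(dp[i-c] for c in coins)
...dp[18]=2, dp[19]=3, dp[20]=4, dp[21]=2, dp[22]=3, dp[23]=3
Minimum coins for 23 = 3


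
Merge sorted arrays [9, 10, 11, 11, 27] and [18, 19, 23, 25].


Compare heads, take smaller each step.
Merged: [9, 10, 11, 11, 18, 19, 23, 25, 27]


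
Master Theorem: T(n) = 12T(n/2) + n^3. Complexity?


a=12, b=2, c=3. log_2(12)=3.585 > c=3. Case 1: O(n^log_b(a)) = O(n^3.585)
Complexity: O(n^3.585)


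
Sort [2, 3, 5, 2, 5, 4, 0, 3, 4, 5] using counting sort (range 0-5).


Count array: [1, 0, 2, 2, 2, 3]
Reconstruct: [0, 2, 2, 3, 3, 4, 4, 5, 5, 5]


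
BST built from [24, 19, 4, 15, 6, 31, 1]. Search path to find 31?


BST root = 24
Search for 31: compare at each node
Path: [24, 31]


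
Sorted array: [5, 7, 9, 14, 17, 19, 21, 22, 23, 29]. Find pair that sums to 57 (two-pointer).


Two pointers: lo=0, hi=9
No pair sums to 57


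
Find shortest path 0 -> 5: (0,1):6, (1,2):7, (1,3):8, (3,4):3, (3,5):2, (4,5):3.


Dijkstra from 0:
Distances: {0: 0, 1: 6, 2: 13, 3: 14, 4: 17, 5: 16}
Shortest distance to 5 = 16, path = [0, 1, 3, 5]


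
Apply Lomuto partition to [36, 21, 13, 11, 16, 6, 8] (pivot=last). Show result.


Elements <= 8 go left of pivot.
Result: [6, 8, 13, 11, 16, 36, 21], pivot at index 1


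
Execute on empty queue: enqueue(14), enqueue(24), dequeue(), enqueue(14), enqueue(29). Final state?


enqueue(14) -> [14]
enqueue(24) -> [14, 24]
dequeue() returns 14 -> [24]
enqueue(14) -> [24, 14]
enqueue(29) -> [24, 14, 29]
Final queue (front to back): [24, 14, 29]


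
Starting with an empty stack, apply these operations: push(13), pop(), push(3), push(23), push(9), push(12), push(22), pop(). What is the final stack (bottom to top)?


push(13) -> [13]
pop() returns 13 -> []
push(3) -> [3]
push(23) -> [3, 23]
push(9) -> [3, 23, 9]
push(12) -> [3, 23, 9, 12]
push(22) -> [3, 23, 9, 12, 22]
pop() returns 22 -> [3, 23, 9, 12]
Final stack (bottom to top): [3, 23, 9, 12]


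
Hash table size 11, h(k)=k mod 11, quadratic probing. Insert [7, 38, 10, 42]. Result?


Insertions: 7->slot 7; 38->slot 5; 10->slot 10; 42->slot 9
Table: [None, None, None, None, None, 38, None, 7, None, 42, 10]


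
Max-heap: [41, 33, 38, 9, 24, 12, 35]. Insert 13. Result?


Append 13: [41, 33, 38, 9, 24, 12, 35, 13]
Bubble up: swap idx 7(13) with idx 3(9)
Result: [41, 33, 38, 13, 24, 12, 35, 9]


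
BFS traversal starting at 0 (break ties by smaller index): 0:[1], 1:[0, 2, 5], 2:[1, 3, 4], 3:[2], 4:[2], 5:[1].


BFS queue: start with [0]
Visit order: [0, 1, 2, 5, 3, 4]


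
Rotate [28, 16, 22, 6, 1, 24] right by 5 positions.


Right rotate by 5: [16, 22, 6, 1, 24, 28]


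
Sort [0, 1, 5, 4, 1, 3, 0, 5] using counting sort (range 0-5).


Count array: [2, 2, 0, 1, 1, 2]
Reconstruct: [0, 0, 1, 1, 3, 4, 5, 5]


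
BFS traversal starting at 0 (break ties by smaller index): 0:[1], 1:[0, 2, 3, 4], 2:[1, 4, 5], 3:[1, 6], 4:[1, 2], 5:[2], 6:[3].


BFS queue: start with [0]
Visit order: [0, 1, 2, 3, 4, 5, 6]


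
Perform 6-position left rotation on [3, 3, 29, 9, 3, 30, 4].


Left rotate by 6: [4, 3, 3, 29, 9, 3, 30]


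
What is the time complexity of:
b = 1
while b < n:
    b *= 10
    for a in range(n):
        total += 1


Per nesting level: O(log n) * O(n) = O(n log n)
Complexity: O(n log n)


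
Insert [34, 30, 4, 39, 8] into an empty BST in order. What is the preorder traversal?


Root = 34; build tree by BST insertion.
Preorder traversal: [34, 30, 4, 8, 39]


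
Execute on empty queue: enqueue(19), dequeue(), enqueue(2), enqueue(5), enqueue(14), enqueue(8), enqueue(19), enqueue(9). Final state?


enqueue(19) -> [19]
dequeue() returns 19 -> []
enqueue(2) -> [2]
enqueue(5) -> [2, 5]
enqueue(14) -> [2, 5, 14]
enqueue(8) -> [2, 5, 14, 8]
enqueue(19) -> [2, 5, 14, 8, 19]
enqueue(9) -> [2, 5, 14, 8, 19, 9]
Final queue (front to back): [2, 5, 14, 8, 19, 9]


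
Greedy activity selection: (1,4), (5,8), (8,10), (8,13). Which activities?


Greedy: pick earliest-ending, then skip overlaps.
Selected (3 activities): [(1, 4), (5, 8), (8, 10)]


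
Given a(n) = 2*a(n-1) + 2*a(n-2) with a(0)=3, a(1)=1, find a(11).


Build bottom-up:
...a(9)=7824, a(10)=21376, a(11)=2*21376+2*7824=58400


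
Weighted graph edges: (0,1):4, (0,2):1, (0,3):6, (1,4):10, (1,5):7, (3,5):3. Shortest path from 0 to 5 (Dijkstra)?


Dijkstra from 0:
Distances: {0: 0, 1: 4, 2: 1, 3: 6, 4: 14, 5: 9}
Shortest distance to 5 = 9, path = [0, 3, 5]


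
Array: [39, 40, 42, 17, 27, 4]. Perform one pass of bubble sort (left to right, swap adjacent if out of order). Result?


After one pass: [39, 40, 17, 27, 4, 42]


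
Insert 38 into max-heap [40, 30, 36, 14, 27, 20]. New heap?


Append 38: [40, 30, 36, 14, 27, 20, 38]
Bubble up: swap idx 6(38) with idx 2(36)
Result: [40, 30, 38, 14, 27, 20, 36]


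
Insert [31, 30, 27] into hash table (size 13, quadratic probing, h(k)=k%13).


Insertions: 31->slot 5; 30->slot 4; 27->slot 1
Table: [None, 27, None, None, 30, 31, None, None, None, None, None, None, None]


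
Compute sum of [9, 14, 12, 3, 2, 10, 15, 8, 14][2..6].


Prefix sums: [0, 9, 23, 35, 38, 40, 50, 65, 73, 87]
Sum[2..6] = prefix[7] - prefix[2] = 65 - 23 = 42


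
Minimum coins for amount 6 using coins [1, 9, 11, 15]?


dp[0]=0; dp[i]=1+min(dp[i-c] for c in coins)
...dp[1]=1, dp[2]=2, dp[3]=3, dp[4]=4, dp[5]=5, dp[6]=6
Minimum coins for 6 = 6


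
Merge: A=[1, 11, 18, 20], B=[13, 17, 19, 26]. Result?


Compare heads, take smaller each step.
Merged: [1, 11, 13, 17, 18, 19, 20, 26]


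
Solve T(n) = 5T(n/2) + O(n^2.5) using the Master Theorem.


a=5, b=2, c=2.5. log_2(5)=2.322 < c=2.5. Case 3: O(n^c) = O(n^2.500)
Complexity: O(n^2.500)


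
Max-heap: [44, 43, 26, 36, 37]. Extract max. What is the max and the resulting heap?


Max = 44
Replace root with last, heapify down
Resulting heap: [43, 37, 26, 36]


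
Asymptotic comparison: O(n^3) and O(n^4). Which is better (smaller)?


cubic grows slower than quartic
O(n^3) is asymptotically smaller; O(n^4) grows faster


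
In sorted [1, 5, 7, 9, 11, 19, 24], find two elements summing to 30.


Two pointers: lo=0, hi=6
Found pair: (11, 19) summing to 30


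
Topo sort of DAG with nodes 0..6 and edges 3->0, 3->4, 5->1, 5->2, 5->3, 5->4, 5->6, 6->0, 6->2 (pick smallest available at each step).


Kahn's algorithm, process smallest node first
Order: [5, 1, 3, 4, 6, 0, 2]


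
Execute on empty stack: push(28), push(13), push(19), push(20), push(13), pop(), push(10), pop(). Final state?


push(28) -> [28]
push(13) -> [28, 13]
push(19) -> [28, 13, 19]
push(20) -> [28, 13, 19, 20]
push(13) -> [28, 13, 19, 20, 13]
pop() returns 13 -> [28, 13, 19, 20]
push(10) -> [28, 13, 19, 20, 10]
pop() returns 10 -> [28, 13, 19, 20]
Final stack (bottom to top): [28, 13, 19, 20]


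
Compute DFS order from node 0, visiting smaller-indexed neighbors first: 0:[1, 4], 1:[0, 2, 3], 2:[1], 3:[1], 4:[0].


DFS stack-based: start with [0]
Visit order: [0, 1, 2, 3, 4]


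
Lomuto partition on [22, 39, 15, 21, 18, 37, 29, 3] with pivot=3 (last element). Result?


Elements <= 3 go left of pivot.
Result: [3, 39, 15, 21, 18, 37, 29, 22], pivot at index 0


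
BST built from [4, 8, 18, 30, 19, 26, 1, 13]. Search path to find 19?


BST root = 4
Search for 19: compare at each node
Path: [4, 8, 18, 30, 19]


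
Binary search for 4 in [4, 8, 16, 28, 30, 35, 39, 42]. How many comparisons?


Search for 4:
[0,7] mid=3 arr[3]=28
[0,2] mid=1 arr[1]=8
[0,0] mid=0 arr[0]=4
Total: 3 comparisons


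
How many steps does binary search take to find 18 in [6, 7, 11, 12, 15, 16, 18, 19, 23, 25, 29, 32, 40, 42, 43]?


Search for 18:
[0,14] mid=7 arr[7]=19
[0,6] mid=3 arr[3]=12
[4,6] mid=5 arr[5]=16
[6,6] mid=6 arr[6]=18
Total: 4 comparisons


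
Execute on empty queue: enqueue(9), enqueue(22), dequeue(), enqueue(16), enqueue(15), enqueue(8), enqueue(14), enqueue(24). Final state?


enqueue(9) -> [9]
enqueue(22) -> [9, 22]
dequeue() returns 9 -> [22]
enqueue(16) -> [22, 16]
enqueue(15) -> [22, 16, 15]
enqueue(8) -> [22, 16, 15, 8]
enqueue(14) -> [22, 16, 15, 8, 14]
enqueue(24) -> [22, 16, 15, 8, 14, 24]
Final queue (front to back): [22, 16, 15, 8, 14, 24]


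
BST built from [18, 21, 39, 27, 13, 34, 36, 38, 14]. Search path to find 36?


BST root = 18
Search for 36: compare at each node
Path: [18, 21, 39, 27, 34, 36]


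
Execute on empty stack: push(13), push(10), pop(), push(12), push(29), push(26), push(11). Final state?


push(13) -> [13]
push(10) -> [13, 10]
pop() returns 10 -> [13]
push(12) -> [13, 12]
push(29) -> [13, 12, 29]
push(26) -> [13, 12, 29, 26]
push(11) -> [13, 12, 29, 26, 11]
Final stack (bottom to top): [13, 12, 29, 26, 11]


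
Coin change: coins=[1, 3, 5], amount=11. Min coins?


dp[0]=0; dp[i]=1+min(dp[i-c] for c in coins)
...dp[6]=2, dp[7]=3, dp[8]=2, dp[9]=3, dp[10]=2, dp[11]=3
Minimum coins for 11 = 3


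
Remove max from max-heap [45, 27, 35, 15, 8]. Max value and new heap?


Max = 45
Replace root with last, heapify down
Resulting heap: [35, 27, 8, 15]


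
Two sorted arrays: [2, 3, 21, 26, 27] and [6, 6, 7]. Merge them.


Compare heads, take smaller each step.
Merged: [2, 3, 6, 6, 7, 21, 26, 27]


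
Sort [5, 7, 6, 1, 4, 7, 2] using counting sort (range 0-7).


Count array: [0, 1, 1, 0, 1, 1, 1, 2]
Reconstruct: [1, 2, 4, 5, 6, 7, 7]


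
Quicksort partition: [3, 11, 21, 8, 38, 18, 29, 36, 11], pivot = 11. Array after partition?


Elements <= 11 go left of pivot.
Result: [3, 11, 8, 11, 38, 18, 29, 36, 21], pivot at index 3


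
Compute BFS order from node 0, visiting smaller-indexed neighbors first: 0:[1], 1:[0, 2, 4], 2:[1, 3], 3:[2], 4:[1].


BFS queue: start with [0]
Visit order: [0, 1, 2, 4, 3]


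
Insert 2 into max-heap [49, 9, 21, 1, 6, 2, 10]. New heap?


Append 2: [49, 9, 21, 1, 6, 2, 10, 2]
Bubble up: swap idx 7(2) with idx 3(1)
Result: [49, 9, 21, 2, 6, 2, 10, 1]


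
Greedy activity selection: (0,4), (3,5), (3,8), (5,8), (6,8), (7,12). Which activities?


Greedy: pick earliest-ending, then skip overlaps.
Selected (2 activities): [(0, 4), (5, 8)]


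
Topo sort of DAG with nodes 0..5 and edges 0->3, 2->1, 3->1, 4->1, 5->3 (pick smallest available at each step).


Kahn's algorithm, process smallest node first
Order: [0, 2, 4, 5, 3, 1]


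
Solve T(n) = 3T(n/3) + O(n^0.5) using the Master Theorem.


a=3, b=3, c=0.5. log_3(3)=1 > c=0.5. Case 1: O(n^log_b(a)) = O(n)
Complexity: O(n)


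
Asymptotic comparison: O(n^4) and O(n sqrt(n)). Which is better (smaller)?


n^1.5 grows slower than quartic
O(n sqrt(n)) is asymptotically smaller; O(n^4) grows faster


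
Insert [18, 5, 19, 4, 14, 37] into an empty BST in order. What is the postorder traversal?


Root = 18; build tree by BST insertion.
Postorder traversal: [4, 14, 5, 37, 19, 18]


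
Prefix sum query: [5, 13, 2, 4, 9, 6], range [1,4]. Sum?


Prefix sums: [0, 5, 18, 20, 24, 33, 39]
Sum[1..4] = prefix[5] - prefix[1] = 33 - 5 = 28


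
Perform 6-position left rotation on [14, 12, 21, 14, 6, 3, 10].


Left rotate by 6: [10, 14, 12, 21, 14, 6, 3]


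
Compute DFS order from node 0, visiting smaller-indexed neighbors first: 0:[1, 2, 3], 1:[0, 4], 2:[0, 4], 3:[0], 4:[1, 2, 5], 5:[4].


DFS stack-based: start with [0]
Visit order: [0, 1, 4, 2, 5, 3]


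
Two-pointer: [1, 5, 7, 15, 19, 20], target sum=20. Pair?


Two pointers: lo=0, hi=5
Found pair: (1, 19) summing to 20


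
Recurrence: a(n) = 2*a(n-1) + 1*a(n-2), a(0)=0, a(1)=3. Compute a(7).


Build bottom-up:
...a(5)=87, a(6)=210, a(7)=2*210+1*87=507


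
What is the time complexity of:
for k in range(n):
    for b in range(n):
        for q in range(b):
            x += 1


Per nesting level: O(n) * O(n) * O(n) [triangular over b] = O(n^3)
Complexity: O(n^3)


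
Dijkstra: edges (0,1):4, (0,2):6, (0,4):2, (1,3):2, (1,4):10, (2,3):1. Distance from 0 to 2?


Dijkstra from 0:
Distances: {0: 0, 1: 4, 2: 6, 3: 6, 4: 2}
Shortest distance to 2 = 6, path = [0, 2]


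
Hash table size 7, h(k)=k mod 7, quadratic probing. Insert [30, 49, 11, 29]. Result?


Insertions: 30->slot 2; 49->slot 0; 11->slot 4; 29->slot 1
Table: [49, 29, 30, None, 11, None, None]


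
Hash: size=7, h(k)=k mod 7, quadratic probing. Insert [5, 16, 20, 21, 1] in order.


Insertions: 5->slot 5; 16->slot 2; 20->slot 6; 21->slot 0; 1->slot 1
Table: [21, 1, 16, None, None, 5, 20]


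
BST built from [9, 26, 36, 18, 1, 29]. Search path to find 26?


BST root = 9
Search for 26: compare at each node
Path: [9, 26]


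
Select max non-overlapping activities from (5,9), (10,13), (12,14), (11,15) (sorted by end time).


Greedy: pick earliest-ending, then skip overlaps.
Selected (2 activities): [(5, 9), (10, 13)]


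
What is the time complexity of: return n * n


Analysis: constant-time operation, no loop
Complexity: O(1)


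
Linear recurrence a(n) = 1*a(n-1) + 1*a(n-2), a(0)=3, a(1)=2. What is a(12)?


Build bottom-up:
...a(10)=212, a(11)=343, a(12)=1*343+1*212=555


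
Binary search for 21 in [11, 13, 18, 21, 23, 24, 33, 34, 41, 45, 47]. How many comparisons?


Search for 21:
[0,10] mid=5 arr[5]=24
[0,4] mid=2 arr[2]=18
[3,4] mid=3 arr[3]=21
Total: 3 comparisons


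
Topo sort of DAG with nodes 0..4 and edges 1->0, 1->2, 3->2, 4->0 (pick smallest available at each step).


Kahn's algorithm, process smallest node first
Order: [1, 3, 2, 4, 0]


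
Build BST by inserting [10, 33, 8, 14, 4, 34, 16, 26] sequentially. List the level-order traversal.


Root = 10; build tree by BST insertion.
Level-Order traversal: [10, 8, 33, 4, 14, 34, 16, 26]


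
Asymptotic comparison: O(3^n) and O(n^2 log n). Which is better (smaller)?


n^2 log n grows slower than exponential (base 3)
O(n^2 log n) is asymptotically smaller; O(3^n) grows faster


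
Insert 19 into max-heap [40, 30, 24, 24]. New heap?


Append 19: [40, 30, 24, 24, 19]
Bubble up: no swaps needed
Result: [40, 30, 24, 24, 19]


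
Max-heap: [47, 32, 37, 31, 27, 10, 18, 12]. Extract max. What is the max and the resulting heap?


Max = 47
Replace root with last, heapify down
Resulting heap: [37, 32, 18, 31, 27, 10, 12]


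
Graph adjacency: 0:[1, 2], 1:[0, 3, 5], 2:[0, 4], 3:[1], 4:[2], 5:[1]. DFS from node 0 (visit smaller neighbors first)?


DFS stack-based: start with [0]
Visit order: [0, 1, 3, 5, 2, 4]


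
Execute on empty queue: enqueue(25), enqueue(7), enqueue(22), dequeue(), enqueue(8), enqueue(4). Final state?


enqueue(25) -> [25]
enqueue(7) -> [25, 7]
enqueue(22) -> [25, 7, 22]
dequeue() returns 25 -> [7, 22]
enqueue(8) -> [7, 22, 8]
enqueue(4) -> [7, 22, 8, 4]
Final queue (front to back): [7, 22, 8, 4]


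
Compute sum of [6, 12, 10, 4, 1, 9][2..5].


Prefix sums: [0, 6, 18, 28, 32, 33, 42]
Sum[2..5] = prefix[6] - prefix[2] = 42 - 18 = 24


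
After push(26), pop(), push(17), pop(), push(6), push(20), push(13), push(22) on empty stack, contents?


push(26) -> [26]
pop() returns 26 -> []
push(17) -> [17]
pop() returns 17 -> []
push(6) -> [6]
push(20) -> [6, 20]
push(13) -> [6, 20, 13]
push(22) -> [6, 20, 13, 22]
Final stack (bottom to top): [6, 20, 13, 22]


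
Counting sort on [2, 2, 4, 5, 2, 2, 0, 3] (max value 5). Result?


Count array: [1, 0, 4, 1, 1, 1]
Reconstruct: [0, 2, 2, 2, 2, 3, 4, 5]


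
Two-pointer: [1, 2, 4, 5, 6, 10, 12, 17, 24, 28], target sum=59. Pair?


Two pointers: lo=0, hi=9
No pair sums to 59


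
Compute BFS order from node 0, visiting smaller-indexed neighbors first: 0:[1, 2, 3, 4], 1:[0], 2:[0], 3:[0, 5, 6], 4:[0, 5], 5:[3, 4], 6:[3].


BFS queue: start with [0]
Visit order: [0, 1, 2, 3, 4, 5, 6]


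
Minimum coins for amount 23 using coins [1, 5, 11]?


dp[0]=0; dp[i]=1+min(dp[i-c] for c in coins)
...dp[18]=4, dp[19]=5, dp[20]=4, dp[21]=3, dp[22]=2, dp[23]=3
Minimum coins for 23 = 3


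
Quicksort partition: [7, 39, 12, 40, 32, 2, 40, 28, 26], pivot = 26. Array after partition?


Elements <= 26 go left of pivot.
Result: [7, 12, 2, 26, 32, 39, 40, 28, 40], pivot at index 3


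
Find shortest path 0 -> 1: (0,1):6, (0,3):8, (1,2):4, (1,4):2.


Dijkstra from 0:
Distances: {0: 0, 1: 6, 2: 10, 3: 8, 4: 8}
Shortest distance to 1 = 6, path = [0, 1]


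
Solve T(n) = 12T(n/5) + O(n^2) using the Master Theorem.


a=12, b=5, c=2. log_5(12)=1.544 < c=2. Case 3: O(n^c) = O(n^2)
Complexity: O(n^2)


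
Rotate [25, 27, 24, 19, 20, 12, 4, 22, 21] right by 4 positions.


Right rotate by 4: [12, 4, 22, 21, 25, 27, 24, 19, 20]


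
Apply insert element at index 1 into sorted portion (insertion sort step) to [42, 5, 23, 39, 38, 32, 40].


After one pass: [5, 42, 23, 39, 38, 32, 40]


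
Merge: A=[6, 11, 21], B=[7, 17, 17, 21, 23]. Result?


Compare heads, take smaller each step.
Merged: [6, 7, 11, 17, 17, 21, 21, 23]


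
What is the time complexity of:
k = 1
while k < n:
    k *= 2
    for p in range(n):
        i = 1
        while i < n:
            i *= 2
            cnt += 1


Per nesting level: O(log n) * O(n) * O(log n) = O(n (log n)^2)
Complexity: O(n (log n)^2)


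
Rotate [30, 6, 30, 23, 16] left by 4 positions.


Left rotate by 4: [16, 30, 6, 30, 23]


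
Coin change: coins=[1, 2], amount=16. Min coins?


dp[0]=0; dp[i]=1+min(dp[i-c] for c in coins)
...dp[11]=6, dp[12]=6, dp[13]=7, dp[14]=7, dp[15]=8, dp[16]=8
Minimum coins for 16 = 8


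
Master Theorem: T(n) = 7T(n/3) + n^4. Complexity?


a=7, b=3, c=4. log_3(7)=1.771 < c=4. Case 3: O(n^c) = O(n^4)
Complexity: O(n^4)


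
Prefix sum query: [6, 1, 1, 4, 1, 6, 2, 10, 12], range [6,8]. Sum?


Prefix sums: [0, 6, 7, 8, 12, 13, 19, 21, 31, 43]
Sum[6..8] = prefix[9] - prefix[6] = 43 - 19 = 24


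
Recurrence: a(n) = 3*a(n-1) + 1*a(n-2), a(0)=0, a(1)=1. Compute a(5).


Build bottom-up:
...a(3)=10, a(4)=33, a(5)=3*33+1*10=109


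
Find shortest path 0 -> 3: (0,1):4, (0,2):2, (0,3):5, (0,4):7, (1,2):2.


Dijkstra from 0:
Distances: {0: 0, 1: 4, 2: 2, 3: 5, 4: 7}
Shortest distance to 3 = 5, path = [0, 3]


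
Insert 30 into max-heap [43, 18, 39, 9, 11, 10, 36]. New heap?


Append 30: [43, 18, 39, 9, 11, 10, 36, 30]
Bubble up: swap idx 7(30) with idx 3(9); swap idx 3(30) with idx 1(18)
Result: [43, 30, 39, 18, 11, 10, 36, 9]


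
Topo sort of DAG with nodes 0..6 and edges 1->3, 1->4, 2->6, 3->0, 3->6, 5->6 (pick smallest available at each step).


Kahn's algorithm, process smallest node first
Order: [1, 2, 3, 0, 4, 5, 6]


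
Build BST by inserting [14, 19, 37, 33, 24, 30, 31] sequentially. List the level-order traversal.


Root = 14; build tree by BST insertion.
Level-Order traversal: [14, 19, 37, 33, 24, 30, 31]


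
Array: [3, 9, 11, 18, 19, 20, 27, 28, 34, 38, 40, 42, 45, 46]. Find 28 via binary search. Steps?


Search for 28:
[0,13] mid=6 arr[6]=27
[7,13] mid=10 arr[10]=40
[7,9] mid=8 arr[8]=34
[7,7] mid=7 arr[7]=28
Total: 4 comparisons


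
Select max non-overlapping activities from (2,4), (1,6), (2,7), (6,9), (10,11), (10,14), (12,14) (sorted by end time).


Greedy: pick earliest-ending, then skip overlaps.
Selected (4 activities): [(2, 4), (6, 9), (10, 11), (12, 14)]


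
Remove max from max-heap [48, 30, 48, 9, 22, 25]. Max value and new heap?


Max = 48
Replace root with last, heapify down
Resulting heap: [48, 30, 25, 9, 22]


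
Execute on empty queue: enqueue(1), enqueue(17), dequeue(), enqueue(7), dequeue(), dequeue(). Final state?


enqueue(1) -> [1]
enqueue(17) -> [1, 17]
dequeue() returns 1 -> [17]
enqueue(7) -> [17, 7]
dequeue() returns 17 -> [7]
dequeue() returns 7 -> []
Final queue (front to back): []


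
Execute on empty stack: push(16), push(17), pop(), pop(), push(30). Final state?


push(16) -> [16]
push(17) -> [16, 17]
pop() returns 17 -> [16]
pop() returns 16 -> []
push(30) -> [30]
Final stack (bottom to top): [30]


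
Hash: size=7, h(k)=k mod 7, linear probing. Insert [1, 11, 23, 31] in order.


Insertions: 1->slot 1; 11->slot 4; 23->slot 2; 31->slot 3
Table: [None, 1, 23, 31, 11, None, None]


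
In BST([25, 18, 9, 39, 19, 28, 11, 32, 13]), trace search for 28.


BST root = 25
Search for 28: compare at each node
Path: [25, 39, 28]


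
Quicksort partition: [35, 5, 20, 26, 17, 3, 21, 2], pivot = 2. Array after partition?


Elements <= 2 go left of pivot.
Result: [2, 5, 20, 26, 17, 3, 21, 35], pivot at index 0


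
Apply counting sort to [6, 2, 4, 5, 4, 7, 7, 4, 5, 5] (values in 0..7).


Count array: [0, 0, 1, 0, 3, 3, 1, 2]
Reconstruct: [2, 4, 4, 4, 5, 5, 5, 6, 7, 7]


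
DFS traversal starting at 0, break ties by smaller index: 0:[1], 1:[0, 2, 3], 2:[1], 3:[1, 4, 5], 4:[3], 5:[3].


DFS stack-based: start with [0]
Visit order: [0, 1, 2, 3, 4, 5]


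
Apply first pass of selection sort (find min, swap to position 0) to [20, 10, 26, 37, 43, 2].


After one pass: [2, 10, 26, 37, 43, 20]


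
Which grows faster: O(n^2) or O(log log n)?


double-logarithmic grows slower than quadratic
O(log log n) is asymptotically smaller; O(n^2) grows faster


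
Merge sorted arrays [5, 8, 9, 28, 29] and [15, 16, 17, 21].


Compare heads, take smaller each step.
Merged: [5, 8, 9, 15, 16, 17, 21, 28, 29]


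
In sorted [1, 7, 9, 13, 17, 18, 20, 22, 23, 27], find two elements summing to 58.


Two pointers: lo=0, hi=9
No pair sums to 58


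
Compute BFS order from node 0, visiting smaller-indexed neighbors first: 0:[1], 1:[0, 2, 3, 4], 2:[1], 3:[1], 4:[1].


BFS queue: start with [0]
Visit order: [0, 1, 2, 3, 4]


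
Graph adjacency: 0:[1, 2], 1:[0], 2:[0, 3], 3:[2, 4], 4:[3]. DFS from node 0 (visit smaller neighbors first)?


DFS stack-based: start with [0]
Visit order: [0, 1, 2, 3, 4]


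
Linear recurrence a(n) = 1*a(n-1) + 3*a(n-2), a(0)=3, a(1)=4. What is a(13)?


Build bottom-up:
...a(11)=21163, a(12)=48787, a(13)=1*48787+3*21163=112276


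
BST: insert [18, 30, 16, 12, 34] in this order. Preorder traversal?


Root = 18; build tree by BST insertion.
Preorder traversal: [18, 16, 12, 30, 34]


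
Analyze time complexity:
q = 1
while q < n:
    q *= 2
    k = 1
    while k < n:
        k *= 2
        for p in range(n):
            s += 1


Per nesting level: O(log n) * O(log n) * O(n) = O(n (log n)^2)
Complexity: O(n (log n)^2)


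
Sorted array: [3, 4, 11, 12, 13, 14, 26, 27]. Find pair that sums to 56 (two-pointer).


Two pointers: lo=0, hi=7
No pair sums to 56


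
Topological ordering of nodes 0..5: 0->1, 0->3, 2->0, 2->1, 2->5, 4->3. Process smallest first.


Kahn's algorithm, process smallest node first
Order: [2, 0, 1, 4, 3, 5]


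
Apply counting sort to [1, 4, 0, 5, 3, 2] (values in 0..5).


Count array: [1, 1, 1, 1, 1, 1]
Reconstruct: [0, 1, 2, 3, 4, 5]


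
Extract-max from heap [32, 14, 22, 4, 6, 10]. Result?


Max = 32
Replace root with last, heapify down
Resulting heap: [22, 14, 10, 4, 6]


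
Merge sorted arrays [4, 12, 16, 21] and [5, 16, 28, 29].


Compare heads, take smaller each step.
Merged: [4, 5, 12, 16, 16, 21, 28, 29]


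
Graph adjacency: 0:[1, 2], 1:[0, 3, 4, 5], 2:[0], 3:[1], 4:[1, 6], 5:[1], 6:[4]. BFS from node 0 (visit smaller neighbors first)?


BFS queue: start with [0]
Visit order: [0, 1, 2, 3, 4, 5, 6]


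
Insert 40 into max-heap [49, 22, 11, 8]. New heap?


Append 40: [49, 22, 11, 8, 40]
Bubble up: swap idx 4(40) with idx 1(22)
Result: [49, 40, 11, 8, 22]


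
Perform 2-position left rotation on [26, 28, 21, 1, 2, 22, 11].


Left rotate by 2: [21, 1, 2, 22, 11, 26, 28]


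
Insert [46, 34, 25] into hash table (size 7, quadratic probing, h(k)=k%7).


Insertions: 46->slot 4; 34->slot 6; 25->slot 5
Table: [None, None, None, None, 46, 25, 34]


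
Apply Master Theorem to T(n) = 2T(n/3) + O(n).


a=2, b=3, c=1. log_3(2)=0.631 < c=1. Case 3: O(n^c) = O(n)
Complexity: O(n)


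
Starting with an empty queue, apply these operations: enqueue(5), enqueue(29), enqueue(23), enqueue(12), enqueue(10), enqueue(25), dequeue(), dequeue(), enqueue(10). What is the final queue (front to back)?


enqueue(5) -> [5]
enqueue(29) -> [5, 29]
enqueue(23) -> [5, 29, 23]
enqueue(12) -> [5, 29, 23, 12]
enqueue(10) -> [5, 29, 23, 12, 10]
enqueue(25) -> [5, 29, 23, 12, 10, 25]
dequeue() returns 5 -> [29, 23, 12, 10, 25]
dequeue() returns 29 -> [23, 12, 10, 25]
enqueue(10) -> [23, 12, 10, 25, 10]
Final queue (front to back): [23, 12, 10, 25, 10]


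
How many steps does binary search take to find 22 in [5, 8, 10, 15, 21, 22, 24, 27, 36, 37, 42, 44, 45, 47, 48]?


Search for 22:
[0,14] mid=7 arr[7]=27
[0,6] mid=3 arr[3]=15
[4,6] mid=5 arr[5]=22
Total: 3 comparisons


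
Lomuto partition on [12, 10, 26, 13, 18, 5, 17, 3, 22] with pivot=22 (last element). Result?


Elements <= 22 go left of pivot.
Result: [12, 10, 13, 18, 5, 17, 3, 22, 26], pivot at index 7


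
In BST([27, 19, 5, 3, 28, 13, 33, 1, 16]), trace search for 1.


BST root = 27
Search for 1: compare at each node
Path: [27, 19, 5, 3, 1]


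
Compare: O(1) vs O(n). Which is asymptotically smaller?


constant grows slower than linear
O(1) is asymptotically smaller; O(n) grows faster


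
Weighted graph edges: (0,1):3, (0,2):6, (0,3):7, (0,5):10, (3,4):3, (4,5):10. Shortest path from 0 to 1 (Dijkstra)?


Dijkstra from 0:
Distances: {0: 0, 1: 3, 2: 6, 3: 7, 4: 10, 5: 10}
Shortest distance to 1 = 3, path = [0, 1]


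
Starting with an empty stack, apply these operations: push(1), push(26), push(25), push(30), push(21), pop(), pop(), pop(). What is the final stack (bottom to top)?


push(1) -> [1]
push(26) -> [1, 26]
push(25) -> [1, 26, 25]
push(30) -> [1, 26, 25, 30]
push(21) -> [1, 26, 25, 30, 21]
pop() returns 21 -> [1, 26, 25, 30]
pop() returns 30 -> [1, 26, 25]
pop() returns 25 -> [1, 26]
Final stack (bottom to top): [1, 26]


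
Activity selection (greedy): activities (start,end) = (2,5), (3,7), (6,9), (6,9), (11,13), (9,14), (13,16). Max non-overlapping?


Greedy: pick earliest-ending, then skip overlaps.
Selected (4 activities): [(2, 5), (6, 9), (11, 13), (13, 16)]


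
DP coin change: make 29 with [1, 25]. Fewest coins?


dp[0]=0; dp[i]=1+min(dp[i-c] for c in coins)
...dp[24]=24, dp[25]=1, dp[26]=2, dp[27]=3, dp[28]=4, dp[29]=5
Minimum coins for 29 = 5


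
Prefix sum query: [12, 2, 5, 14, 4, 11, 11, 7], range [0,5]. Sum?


Prefix sums: [0, 12, 14, 19, 33, 37, 48, 59, 66]
Sum[0..5] = prefix[6] - prefix[0] = 48 - 0 = 48


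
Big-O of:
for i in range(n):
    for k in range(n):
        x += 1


Per nesting level: O(n) * O(n) = O(n^2)
Complexity: O(n^2)


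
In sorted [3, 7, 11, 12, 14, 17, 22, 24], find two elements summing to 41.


Two pointers: lo=0, hi=7
Found pair: (17, 24) summing to 41


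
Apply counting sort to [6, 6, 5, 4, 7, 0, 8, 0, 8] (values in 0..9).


Count array: [2, 0, 0, 0, 1, 1, 2, 1, 2, 0]
Reconstruct: [0, 0, 4, 5, 6, 6, 7, 8, 8]


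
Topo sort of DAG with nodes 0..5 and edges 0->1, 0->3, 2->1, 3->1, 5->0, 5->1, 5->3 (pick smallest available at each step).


Kahn's algorithm, process smallest node first
Order: [2, 4, 5, 0, 3, 1]


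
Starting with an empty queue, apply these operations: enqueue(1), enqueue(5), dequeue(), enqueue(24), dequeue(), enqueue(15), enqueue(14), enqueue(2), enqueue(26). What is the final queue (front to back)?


enqueue(1) -> [1]
enqueue(5) -> [1, 5]
dequeue() returns 1 -> [5]
enqueue(24) -> [5, 24]
dequeue() returns 5 -> [24]
enqueue(15) -> [24, 15]
enqueue(14) -> [24, 15, 14]
enqueue(2) -> [24, 15, 14, 2]
enqueue(26) -> [24, 15, 14, 2, 26]
Final queue (front to back): [24, 15, 14, 2, 26]


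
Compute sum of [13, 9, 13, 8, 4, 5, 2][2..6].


Prefix sums: [0, 13, 22, 35, 43, 47, 52, 54]
Sum[2..6] = prefix[7] - prefix[2] = 54 - 22 = 32


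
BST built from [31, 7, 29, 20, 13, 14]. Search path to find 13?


BST root = 31
Search for 13: compare at each node
Path: [31, 7, 29, 20, 13]


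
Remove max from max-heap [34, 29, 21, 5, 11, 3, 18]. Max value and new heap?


Max = 34
Replace root with last, heapify down
Resulting heap: [29, 18, 21, 5, 11, 3]


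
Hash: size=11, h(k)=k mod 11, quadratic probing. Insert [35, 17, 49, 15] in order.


Insertions: 35->slot 2; 17->slot 6; 49->slot 5; 15->slot 4
Table: [None, None, 35, None, 15, 49, 17, None, None, None, None]


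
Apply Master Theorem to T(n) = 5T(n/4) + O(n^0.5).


a=5, b=4, c=0.5. log_4(5)=1.161 > c=0.5. Case 1: O(n^log_b(a)) = O(n^1.161)
Complexity: O(n^1.161)


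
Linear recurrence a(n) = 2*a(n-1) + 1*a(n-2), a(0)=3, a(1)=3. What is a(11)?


Build bottom-up:
...a(9)=4179, a(10)=10089, a(11)=2*10089+1*4179=24357


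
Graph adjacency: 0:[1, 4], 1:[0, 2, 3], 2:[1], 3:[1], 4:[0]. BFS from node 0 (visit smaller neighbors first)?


BFS queue: start with [0]
Visit order: [0, 1, 4, 2, 3]


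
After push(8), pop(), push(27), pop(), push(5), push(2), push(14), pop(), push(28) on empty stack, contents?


push(8) -> [8]
pop() returns 8 -> []
push(27) -> [27]
pop() returns 27 -> []
push(5) -> [5]
push(2) -> [5, 2]
push(14) -> [5, 2, 14]
pop() returns 14 -> [5, 2]
push(28) -> [5, 2, 28]
Final stack (bottom to top): [5, 2, 28]


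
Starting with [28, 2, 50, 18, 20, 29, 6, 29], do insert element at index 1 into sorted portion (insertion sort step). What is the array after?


After one pass: [2, 28, 50, 18, 20, 29, 6, 29]


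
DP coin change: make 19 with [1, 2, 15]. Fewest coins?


dp[0]=0; dp[i]=1+min(dp[i-c] for c in coins)
...dp[14]=7, dp[15]=1, dp[16]=2, dp[17]=2, dp[18]=3, dp[19]=3
Minimum coins for 19 = 3


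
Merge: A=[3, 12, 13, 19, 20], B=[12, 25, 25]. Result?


Compare heads, take smaller each step.
Merged: [3, 12, 12, 13, 19, 20, 25, 25]


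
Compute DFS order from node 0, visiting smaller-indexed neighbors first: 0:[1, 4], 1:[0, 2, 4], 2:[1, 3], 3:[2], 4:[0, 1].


DFS stack-based: start with [0]
Visit order: [0, 1, 2, 3, 4]


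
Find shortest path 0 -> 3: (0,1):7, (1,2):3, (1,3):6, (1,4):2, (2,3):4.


Dijkstra from 0:
Distances: {0: 0, 1: 7, 2: 10, 3: 13, 4: 9}
Shortest distance to 3 = 13, path = [0, 1, 3]


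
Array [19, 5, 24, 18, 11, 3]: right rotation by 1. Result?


Right rotate by 1: [3, 19, 5, 24, 18, 11]


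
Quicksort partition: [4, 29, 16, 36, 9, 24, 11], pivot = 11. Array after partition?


Elements <= 11 go left of pivot.
Result: [4, 9, 11, 36, 29, 24, 16], pivot at index 2


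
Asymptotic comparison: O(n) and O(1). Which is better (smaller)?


constant grows slower than linear
O(1) is asymptotically smaller; O(n) grows faster


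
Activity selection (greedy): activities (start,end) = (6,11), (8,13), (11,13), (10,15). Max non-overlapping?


Greedy: pick earliest-ending, then skip overlaps.
Selected (2 activities): [(6, 11), (11, 13)]


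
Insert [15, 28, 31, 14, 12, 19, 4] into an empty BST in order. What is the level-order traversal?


Root = 15; build tree by BST insertion.
Level-Order traversal: [15, 14, 28, 12, 19, 31, 4]
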